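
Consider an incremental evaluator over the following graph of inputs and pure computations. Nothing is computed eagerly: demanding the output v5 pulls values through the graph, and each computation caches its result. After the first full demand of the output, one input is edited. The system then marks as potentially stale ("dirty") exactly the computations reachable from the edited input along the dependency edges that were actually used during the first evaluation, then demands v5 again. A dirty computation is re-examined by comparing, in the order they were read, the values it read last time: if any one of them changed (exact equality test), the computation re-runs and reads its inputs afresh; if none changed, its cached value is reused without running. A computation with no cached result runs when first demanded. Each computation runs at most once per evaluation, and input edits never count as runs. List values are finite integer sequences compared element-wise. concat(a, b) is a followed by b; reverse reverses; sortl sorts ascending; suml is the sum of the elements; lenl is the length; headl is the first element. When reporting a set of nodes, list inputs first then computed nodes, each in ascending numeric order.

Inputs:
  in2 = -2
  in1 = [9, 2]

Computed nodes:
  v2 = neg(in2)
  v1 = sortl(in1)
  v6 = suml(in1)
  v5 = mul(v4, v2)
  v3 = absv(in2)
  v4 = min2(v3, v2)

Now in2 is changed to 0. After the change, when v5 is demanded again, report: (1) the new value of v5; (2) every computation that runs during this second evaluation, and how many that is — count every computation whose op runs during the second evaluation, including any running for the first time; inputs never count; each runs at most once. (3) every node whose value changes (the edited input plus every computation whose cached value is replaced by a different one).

Initial pass — values computed on the first demand:
  v2 = neg(-2) = 2
  v3 = absv(-2) = 2
  v4 = min2(2, 2) = 2
  v5 = mul(2, 2) = 4

Second demand — change propagation:
  v2: re-runs because in2 -2->0; new result 0.
  v3: re-runs because in2 -2->0; new result 0.
  v4: re-runs because v3 2->0; v2 2->0; new result 0.
  v5: re-runs because v4 2->0; v2 2->0; new result 0.

v5 now evaluates to 0.
Run set: v2, v3, v4, v5 (4 run).
Changed values: in2, v2, v3, v4, v5.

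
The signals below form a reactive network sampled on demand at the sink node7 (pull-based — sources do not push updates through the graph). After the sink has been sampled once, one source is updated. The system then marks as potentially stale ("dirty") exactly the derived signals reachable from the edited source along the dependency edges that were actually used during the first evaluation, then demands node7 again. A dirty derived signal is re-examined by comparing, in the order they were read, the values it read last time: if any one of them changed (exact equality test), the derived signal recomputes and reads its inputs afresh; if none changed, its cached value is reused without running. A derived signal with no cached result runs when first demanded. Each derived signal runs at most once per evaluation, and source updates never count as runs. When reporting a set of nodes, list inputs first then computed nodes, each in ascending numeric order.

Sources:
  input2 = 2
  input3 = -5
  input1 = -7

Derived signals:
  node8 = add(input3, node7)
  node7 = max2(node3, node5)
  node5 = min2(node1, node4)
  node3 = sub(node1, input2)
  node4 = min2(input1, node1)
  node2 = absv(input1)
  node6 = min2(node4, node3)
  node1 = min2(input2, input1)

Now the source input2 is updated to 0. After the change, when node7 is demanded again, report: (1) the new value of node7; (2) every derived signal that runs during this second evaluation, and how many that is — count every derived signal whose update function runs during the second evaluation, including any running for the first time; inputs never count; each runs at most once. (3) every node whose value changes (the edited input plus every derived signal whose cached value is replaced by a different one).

node7 now evaluates to -7.
Run set: node1, node3, node7 (3 run).
Changed values: input2, node3.
The important point: at node4 every value read last time is unchanged, so the dirty flag clears without a run.

Initial pass — values computed on the first demand:
  node1 = min2(2, -7) = -7
  node3 = sub(-7, 2) = -9
  node4 = min2(-7, -7) = -7
  node5 = min2(-7, -7) = -7
  node7 = max2(-9, -7) = -7

Second demand — change propagation:
  node1: re-runs because input2 2->0; new result -7 (unchanged).
  node3: re-runs because input2 2->0; new result -7.
  node4: re-examined; everything it read last time is the same (input1 unchanged, node1 unchanged) — cache -7 kept, no run.
  node5: re-examined; everything it read last time is the same (node1 unchanged, node4 unchanged) — cache -7 kept, no run.
  node7: re-runs because node3 -9->-7; new result -7 (unchanged).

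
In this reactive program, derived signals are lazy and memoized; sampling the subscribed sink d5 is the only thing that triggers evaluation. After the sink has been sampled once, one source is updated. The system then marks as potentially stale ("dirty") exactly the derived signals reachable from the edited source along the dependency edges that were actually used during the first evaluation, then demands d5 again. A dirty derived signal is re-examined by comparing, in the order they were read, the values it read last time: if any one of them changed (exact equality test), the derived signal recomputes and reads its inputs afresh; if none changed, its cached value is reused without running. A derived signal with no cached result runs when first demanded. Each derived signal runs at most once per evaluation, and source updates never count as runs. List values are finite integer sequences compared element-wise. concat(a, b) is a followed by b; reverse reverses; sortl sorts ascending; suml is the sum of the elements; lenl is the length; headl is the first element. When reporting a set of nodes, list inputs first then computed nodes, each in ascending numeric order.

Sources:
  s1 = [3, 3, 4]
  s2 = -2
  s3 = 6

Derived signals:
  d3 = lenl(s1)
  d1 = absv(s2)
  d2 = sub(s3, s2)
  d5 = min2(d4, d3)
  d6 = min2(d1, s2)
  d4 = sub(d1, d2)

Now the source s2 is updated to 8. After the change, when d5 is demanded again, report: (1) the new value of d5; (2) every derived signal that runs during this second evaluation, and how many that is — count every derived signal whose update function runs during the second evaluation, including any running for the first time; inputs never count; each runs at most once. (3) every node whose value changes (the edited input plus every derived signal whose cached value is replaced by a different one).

Demanding d5 again yields 3.
4 derived signals run: d1, d2, d4, d5.
The nodes whose values change: s2, d1, d2, d4, d5.

First demand of the output computes:
  d1 = absv(-2) = 2
  d2 = sub(6, -2) = 8
  d3 = lenl([3, 3, 4]) = 3
  d4 = sub(2, 8) = -6
  d5 = min2(-6, 3) = -6

After the edit, cleaning proceeds:
  d1: a read changed (s2 -2->8) — executes, giving 8.
  d2: a read changed (s2 -2->8) — executes, giving -2.
  d4: a read changed (d1 2->8; d2 8->-2) — executes, giving 10.
  d5: a read changed (d4 -6->10) — executes, giving 3.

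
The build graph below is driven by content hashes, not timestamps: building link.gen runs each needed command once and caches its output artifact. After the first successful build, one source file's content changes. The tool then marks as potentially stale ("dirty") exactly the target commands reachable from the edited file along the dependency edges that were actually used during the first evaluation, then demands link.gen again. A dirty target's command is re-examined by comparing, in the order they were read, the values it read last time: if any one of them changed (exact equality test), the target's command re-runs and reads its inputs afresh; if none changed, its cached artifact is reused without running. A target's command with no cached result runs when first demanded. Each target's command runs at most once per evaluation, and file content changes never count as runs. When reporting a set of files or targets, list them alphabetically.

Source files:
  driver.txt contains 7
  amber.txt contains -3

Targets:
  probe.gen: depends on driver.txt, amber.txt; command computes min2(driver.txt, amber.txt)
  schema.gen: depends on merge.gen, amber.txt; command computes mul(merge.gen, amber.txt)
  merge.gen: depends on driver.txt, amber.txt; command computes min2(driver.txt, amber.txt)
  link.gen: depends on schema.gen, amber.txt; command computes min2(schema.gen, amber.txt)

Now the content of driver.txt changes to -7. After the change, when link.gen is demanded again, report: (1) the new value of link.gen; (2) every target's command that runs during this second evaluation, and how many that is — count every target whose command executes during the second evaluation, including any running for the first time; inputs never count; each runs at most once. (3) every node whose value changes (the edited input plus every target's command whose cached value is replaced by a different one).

link.gen now evaluates to -3.
Run set: link.gen, merge.gen, schema.gen (3 run).
Changed values: driver.txt, merge.gen, schema.gen.

Initial pass — values computed on the first demand:
  merge.gen = min2(7, -3) = -3
  schema.gen = mul(-3, -3) = 9
  link.gen = min2(9, -3) = -3

Second demand — change propagation:
  merge.gen: re-runs because driver.txt 7->-7; new result -7.
  schema.gen: re-runs because merge.gen -3->-7; new result 21.
  link.gen: re-runs because schema.gen 9->21; new result -3 (unchanged).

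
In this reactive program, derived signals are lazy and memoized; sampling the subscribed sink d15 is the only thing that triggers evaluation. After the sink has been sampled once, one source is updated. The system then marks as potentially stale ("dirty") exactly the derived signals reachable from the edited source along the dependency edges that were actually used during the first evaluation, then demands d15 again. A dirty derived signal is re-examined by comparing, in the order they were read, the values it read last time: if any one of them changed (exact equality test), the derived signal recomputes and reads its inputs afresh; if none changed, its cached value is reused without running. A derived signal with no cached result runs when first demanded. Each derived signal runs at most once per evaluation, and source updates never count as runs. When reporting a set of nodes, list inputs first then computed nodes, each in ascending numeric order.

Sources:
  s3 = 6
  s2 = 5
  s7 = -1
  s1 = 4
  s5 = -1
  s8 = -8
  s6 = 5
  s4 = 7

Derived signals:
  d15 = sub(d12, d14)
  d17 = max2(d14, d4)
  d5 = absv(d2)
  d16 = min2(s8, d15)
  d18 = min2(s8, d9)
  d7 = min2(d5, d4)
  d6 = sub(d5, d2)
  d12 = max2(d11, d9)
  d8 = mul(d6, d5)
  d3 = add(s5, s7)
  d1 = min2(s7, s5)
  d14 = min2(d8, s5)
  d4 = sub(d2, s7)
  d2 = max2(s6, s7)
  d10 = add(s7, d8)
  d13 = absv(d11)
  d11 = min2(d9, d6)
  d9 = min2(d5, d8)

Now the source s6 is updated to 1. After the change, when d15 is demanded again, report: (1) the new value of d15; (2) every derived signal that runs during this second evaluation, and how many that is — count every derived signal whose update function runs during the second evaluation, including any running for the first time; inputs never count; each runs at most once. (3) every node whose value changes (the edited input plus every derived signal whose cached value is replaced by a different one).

First demand of the output computes:
  d2 = max2(5, -1) = 5
  d5 = absv(5) = 5
  d6 = sub(5, 5) = 0
  d8 = mul(0, 5) = 0
  d9 = min2(5, 0) = 0
  d11 = min2(0, 0) = 0
  d12 = max2(0, 0) = 0
  d14 = min2(0, -1) = -1
  d15 = sub(0, -1) = 1

After the edit, cleaning proceeds:
  d2: a read changed (s6 5->1) — executes, giving 1.
  d5: a read changed (d2 5->1) — executes, giving 1.
  d6: a read changed (d5 5->1; d2 5->1) — executes, giving 0 — identical to its old value.
  d8: a read changed (d5 5->1) — executes, giving 0 — identical to its old value.
  d9: a read changed (d5 5->1) — executes, giving 0 — identical to its old value.
  d11: dirty, but its reads are unchanged (d9 unchanged, d6 unchanged); cached 0 stands.
  d12: dirty, but its reads are unchanged (d11 unchanged, d9 unchanged); cached 0 stands.
  d14: dirty, but its reads are unchanged (d8 unchanged, s5 unchanged); cached -1 stands.
  d15: dirty, but its reads are unchanged (d12 unchanged, d14 unchanged); cached 1 stands.

Note where the cutoff bites: d11 is checked, finds nothing changed, and keeps its cache.

Demanding d15 again yields 1.
5 derived signals run: d2, d5, d6, d8, d9.
The nodes whose values change: s6, d2, d5.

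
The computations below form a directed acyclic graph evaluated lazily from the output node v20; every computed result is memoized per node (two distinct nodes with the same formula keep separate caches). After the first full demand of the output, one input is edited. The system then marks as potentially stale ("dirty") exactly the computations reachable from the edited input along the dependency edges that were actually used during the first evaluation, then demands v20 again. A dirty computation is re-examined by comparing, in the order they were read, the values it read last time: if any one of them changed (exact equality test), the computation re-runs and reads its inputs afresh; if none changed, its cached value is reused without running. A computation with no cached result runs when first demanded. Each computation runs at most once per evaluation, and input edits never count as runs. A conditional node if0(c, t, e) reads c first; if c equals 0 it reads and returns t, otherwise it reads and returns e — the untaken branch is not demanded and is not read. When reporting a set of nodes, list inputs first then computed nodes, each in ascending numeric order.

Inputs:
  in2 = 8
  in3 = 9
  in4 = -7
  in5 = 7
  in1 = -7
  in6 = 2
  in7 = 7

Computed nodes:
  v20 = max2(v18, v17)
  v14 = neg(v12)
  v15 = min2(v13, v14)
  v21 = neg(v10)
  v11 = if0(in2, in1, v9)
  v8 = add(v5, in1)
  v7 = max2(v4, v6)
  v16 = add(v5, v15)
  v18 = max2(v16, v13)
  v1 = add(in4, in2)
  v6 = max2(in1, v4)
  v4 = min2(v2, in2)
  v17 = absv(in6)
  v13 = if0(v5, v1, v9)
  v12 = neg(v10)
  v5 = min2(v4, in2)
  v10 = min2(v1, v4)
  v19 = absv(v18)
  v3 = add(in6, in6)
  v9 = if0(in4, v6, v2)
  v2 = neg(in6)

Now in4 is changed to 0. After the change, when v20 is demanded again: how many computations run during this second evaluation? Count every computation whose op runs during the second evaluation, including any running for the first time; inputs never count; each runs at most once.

First demand of the output computes:
  v1 = add(-7, 8) = 1
  v2 = neg(2) = -2
  v4 = min2(-2, 8) = -2
  v5 = min2(-2, 8) = -2
  v9 = if0(in4=-7 -> else branch v2) = -2
  v10 = min2(1, -2) = -2
  v12 = neg(-2) = 2
  v13 = if0(v5=-2 -> else branch v9) = -2
  v14 = neg(2) = -2
  v15 = min2(-2, -2) = -2
  v16 = add(-2, -2) = -4
  v17 = absv(2) = 2
  v18 = max2(-4, -2) = -2
  v20 = max2(-2, 2) = 2

After the edit, cleaning proceeds:
  v1: a read changed (in4 -7->0) — executes, giving 8.
  v6: had never run; runs now, result -2.
  v9: a read changed (in4 -7->0) — executes, giving -2 — identical to its old value.
  v10: a read changed (v1 1->8) — executes, giving -2 — identical to its old value.
  v12: dirty, but its reads are unchanged (v10 unchanged); cached 2 stands.
  v13: dirty, but its reads are unchanged (v5 unchanged, v9 unchanged); cached -2 stands.
  v14: dirty, but its reads are unchanged (v12 unchanged); cached -2 stands.
  v15: dirty, but its reads are unchanged (v13 unchanged, v14 unchanged); cached -2 stands.
  v16: dirty, but its reads are unchanged (v5 unchanged, v15 unchanged); cached -4 stands.
  v18: dirty, but its reads are unchanged (v16 unchanged, v13 unchanged); cached -2 stands.
  v20: dirty, but its reads are unchanged (v18 unchanged, v17 unchanged); cached 2 stands.

Note the branch switch — v6 had no cache and runs now for the first time.

4 computations run: v1, v6, v9, v10.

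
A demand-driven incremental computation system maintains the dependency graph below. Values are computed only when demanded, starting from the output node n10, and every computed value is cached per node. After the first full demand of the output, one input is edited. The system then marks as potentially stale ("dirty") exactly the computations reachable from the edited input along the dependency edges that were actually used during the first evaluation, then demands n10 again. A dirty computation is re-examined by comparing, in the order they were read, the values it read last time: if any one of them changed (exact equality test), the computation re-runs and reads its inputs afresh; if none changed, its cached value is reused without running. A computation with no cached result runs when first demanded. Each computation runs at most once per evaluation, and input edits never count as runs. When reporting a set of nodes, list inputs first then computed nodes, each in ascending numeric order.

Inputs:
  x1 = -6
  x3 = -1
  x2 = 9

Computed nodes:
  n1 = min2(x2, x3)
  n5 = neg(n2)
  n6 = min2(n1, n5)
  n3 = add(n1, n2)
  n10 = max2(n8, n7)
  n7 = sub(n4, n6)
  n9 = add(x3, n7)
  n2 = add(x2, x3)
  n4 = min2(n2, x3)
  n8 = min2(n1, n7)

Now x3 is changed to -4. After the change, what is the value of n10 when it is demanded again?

First evaluation (everything demanded from the output):
  n1 = min2(9, -1) = -1
  n2 = add(9, -1) = 8
  n4 = min2(8, -1) = -1
  n5 = neg(8) = -8
  n6 = min2(-1, -8) = -8
  n7 = sub(-1, -8) = 7
  n8 = min2(-1, 7) = -1
  n10 = max2(-1, 7) = 7

Propagation after the edit:
  n1: runs — x3 -1->-4; result -4.
  n2: runs — x3 -1->-4; result 5.
  n4: runs — n2 8->5; x3 -1->-4; result -4.
  n5: runs — n2 8->5; result -5.
  n6: runs — n1 -1->-4; n5 -8->-5; result -5.
  n7: runs — n4 -1->-4; n6 -8->-5; result 1.
  n8: runs — n1 -1->-4; n7 7->1; result -4.
  n10: runs — n8 -1->-4; n7 7->1; result 1.

New value of n10: 1.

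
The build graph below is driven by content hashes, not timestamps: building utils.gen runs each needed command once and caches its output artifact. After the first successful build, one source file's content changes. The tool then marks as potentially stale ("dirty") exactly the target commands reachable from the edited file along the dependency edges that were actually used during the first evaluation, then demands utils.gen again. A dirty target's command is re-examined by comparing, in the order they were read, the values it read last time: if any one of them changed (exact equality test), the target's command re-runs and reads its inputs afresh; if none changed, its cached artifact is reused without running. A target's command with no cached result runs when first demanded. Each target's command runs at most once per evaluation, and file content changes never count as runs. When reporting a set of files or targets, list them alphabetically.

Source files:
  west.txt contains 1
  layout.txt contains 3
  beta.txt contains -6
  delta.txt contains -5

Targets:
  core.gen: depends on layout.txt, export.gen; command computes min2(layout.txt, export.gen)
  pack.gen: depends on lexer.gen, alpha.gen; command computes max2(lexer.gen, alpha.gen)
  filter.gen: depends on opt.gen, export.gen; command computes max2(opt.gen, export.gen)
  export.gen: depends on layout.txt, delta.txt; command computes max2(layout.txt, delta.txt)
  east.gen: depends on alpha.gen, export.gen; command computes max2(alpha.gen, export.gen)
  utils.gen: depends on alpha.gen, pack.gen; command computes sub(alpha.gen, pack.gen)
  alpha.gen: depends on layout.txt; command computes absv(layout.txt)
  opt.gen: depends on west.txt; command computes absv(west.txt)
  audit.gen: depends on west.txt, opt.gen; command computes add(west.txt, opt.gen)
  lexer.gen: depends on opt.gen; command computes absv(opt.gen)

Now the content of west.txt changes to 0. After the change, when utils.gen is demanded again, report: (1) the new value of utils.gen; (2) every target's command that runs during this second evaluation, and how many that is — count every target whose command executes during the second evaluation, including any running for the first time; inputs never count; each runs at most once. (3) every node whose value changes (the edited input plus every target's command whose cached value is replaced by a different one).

utils.gen now evaluates to 0.
Run set: lexer.gen, opt.gen, pack.gen (3 run).
Changed values: lexer.gen, opt.gen, west.txt.
The important point: pack.gen recomputes to an identical value, and the output ends up unchanged.

Initial pass — values computed on the first demand:
  alpha.gen = absv(3) = 3
  opt.gen = absv(1) = 1
  lexer.gen = absv(1) = 1
  pack.gen = max2(1, 3) = 3
  utils.gen = sub(3, 3) = 0

Second demand — change propagation:
  opt.gen: re-runs because west.txt 1->0; new result 0.
  lexer.gen: re-runs because opt.gen 1->0; new result 0.
  pack.gen: re-runs because lexer.gen 1->0; new result 3 (unchanged).
  utils.gen: re-examined; everything it read last time is the same (alpha.gen unchanged, pack.gen unchanged) — cache 0 kept, no run.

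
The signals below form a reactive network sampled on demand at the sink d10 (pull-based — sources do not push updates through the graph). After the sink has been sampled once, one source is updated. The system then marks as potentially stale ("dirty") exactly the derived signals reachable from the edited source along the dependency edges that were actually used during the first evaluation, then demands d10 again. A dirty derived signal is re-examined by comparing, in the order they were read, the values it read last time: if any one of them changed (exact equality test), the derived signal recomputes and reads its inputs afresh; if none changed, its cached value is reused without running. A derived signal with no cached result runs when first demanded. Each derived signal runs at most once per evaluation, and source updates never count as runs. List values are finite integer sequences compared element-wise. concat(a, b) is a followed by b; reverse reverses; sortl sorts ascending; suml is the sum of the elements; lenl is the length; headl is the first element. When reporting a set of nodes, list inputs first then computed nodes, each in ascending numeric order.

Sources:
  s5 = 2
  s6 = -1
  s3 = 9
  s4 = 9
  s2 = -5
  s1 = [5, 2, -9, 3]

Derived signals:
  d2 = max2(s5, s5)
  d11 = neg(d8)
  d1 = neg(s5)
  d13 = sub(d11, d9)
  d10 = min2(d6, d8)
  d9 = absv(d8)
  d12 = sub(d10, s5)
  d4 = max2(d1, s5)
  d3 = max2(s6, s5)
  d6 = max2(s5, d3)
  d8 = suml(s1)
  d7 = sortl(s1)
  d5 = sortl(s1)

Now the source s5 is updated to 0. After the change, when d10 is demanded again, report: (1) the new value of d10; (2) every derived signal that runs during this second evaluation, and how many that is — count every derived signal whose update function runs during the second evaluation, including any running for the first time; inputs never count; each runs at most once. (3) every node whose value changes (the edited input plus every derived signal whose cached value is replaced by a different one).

Initial pass — values computed on the first demand:
  d3 = max2(-1, 2) = 2
  d6 = max2(2, 2) = 2
  d8 = suml([5, 2, -9, 3]) = 1
  d10 = min2(2, 1) = 1

Second demand — change propagation:
  d3: re-runs because s5 2->0; new result 0.
  d6: re-runs because s5 2->0; d3 2->0; new result 0.
  d10: re-runs because d6 2->0; new result 0.

d10 now evaluates to 0.
Run set: d3, d6, d10 (3 run).
Changed values: s5, d3, d6, d10.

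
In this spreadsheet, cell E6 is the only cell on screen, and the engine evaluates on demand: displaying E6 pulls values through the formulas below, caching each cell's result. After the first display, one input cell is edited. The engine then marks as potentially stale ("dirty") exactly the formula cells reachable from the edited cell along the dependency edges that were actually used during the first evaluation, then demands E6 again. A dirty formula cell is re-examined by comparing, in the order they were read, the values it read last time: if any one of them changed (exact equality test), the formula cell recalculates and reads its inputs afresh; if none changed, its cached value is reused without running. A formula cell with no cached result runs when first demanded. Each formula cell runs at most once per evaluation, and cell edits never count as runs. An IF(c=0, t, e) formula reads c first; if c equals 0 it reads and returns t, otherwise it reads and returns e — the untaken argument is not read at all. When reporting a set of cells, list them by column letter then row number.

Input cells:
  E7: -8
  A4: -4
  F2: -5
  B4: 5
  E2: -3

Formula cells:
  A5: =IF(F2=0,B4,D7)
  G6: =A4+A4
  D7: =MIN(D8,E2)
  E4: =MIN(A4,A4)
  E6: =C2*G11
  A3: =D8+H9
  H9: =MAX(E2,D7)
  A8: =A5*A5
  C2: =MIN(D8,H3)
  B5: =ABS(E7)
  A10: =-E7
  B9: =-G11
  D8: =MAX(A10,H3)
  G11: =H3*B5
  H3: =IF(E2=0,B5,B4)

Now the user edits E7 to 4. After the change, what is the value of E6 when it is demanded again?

E6 now evaluates to 100.

Initial pass — values computed on the first demand:
  A10 = -(-8) = 8
  B5 = ABS(-8) = 8
  H3 = IF(E2=0: E2=-3 -> else branch B4) = 5
  D8 = MAX(8, 5) = 8
  C2 = MIN(8, 5) = 5
  G11 = 5 * 8 = 40
  E6 = 5 * 40 = 200

Second demand — change propagation:
  A10: re-runs because E7 -8->4; new result -4.
  B5: re-runs because E7 -8->4; new result 4.
  D8: re-runs because A10 8->-4; new result 5.
  C2: re-runs because D8 8->5; new result 5 (unchanged).
  G11: re-runs because B5 8->4; new result 20.
  E6: re-runs because G11 40->20; new result 100.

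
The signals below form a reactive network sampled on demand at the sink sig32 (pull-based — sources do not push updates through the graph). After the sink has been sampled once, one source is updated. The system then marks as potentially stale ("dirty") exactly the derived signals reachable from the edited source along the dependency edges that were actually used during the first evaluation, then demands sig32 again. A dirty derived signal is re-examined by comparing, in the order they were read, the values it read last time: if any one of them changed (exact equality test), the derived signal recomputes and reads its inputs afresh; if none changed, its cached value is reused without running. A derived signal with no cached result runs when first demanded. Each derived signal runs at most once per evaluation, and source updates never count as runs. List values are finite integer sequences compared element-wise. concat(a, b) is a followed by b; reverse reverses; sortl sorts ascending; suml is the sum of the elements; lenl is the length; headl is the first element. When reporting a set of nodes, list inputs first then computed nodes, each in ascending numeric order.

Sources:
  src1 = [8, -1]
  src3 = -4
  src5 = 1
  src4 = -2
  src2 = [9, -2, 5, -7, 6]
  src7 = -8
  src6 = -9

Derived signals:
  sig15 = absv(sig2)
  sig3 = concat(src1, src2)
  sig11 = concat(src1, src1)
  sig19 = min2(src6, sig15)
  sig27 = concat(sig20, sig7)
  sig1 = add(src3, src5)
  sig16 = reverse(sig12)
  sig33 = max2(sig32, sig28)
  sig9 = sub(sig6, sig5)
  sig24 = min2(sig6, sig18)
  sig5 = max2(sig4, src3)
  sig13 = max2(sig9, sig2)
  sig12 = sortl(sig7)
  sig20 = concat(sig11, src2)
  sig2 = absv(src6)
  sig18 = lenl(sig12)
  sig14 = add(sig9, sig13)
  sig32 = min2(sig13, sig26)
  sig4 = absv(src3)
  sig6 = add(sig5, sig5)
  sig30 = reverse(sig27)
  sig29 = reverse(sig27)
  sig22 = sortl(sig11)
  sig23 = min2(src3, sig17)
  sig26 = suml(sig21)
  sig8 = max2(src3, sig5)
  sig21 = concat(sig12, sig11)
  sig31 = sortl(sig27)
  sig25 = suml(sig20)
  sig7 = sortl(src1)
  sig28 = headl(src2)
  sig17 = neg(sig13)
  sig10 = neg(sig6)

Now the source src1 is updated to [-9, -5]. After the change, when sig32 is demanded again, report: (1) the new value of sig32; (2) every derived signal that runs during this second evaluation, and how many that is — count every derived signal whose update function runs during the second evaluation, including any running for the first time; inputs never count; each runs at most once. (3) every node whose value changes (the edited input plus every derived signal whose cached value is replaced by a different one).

sig32 now evaluates to -42.
Run set: sig7, sig11, sig12, sig21, sig26, sig32 (6 run).
Changed values: src1, sig7, sig11, sig12, sig21, sig26, sig32.

Initial pass — values computed on the first demand:
  sig2 = absv(-9) = 9
  sig4 = absv(-4) = 4
  sig5 = max2(4, -4) = 4
  sig6 = add(4, 4) = 8
  sig7 = sortl([8, -1]) = [-1, 8]
  sig9 = sub(8, 4) = 4
  sig11 = concat([8, -1], [8, -1]) = [8, -1, 8, -1]
  sig12 = sortl([-1, 8]) = [-1, 8]
  sig13 = max2(4, 9) = 9
  sig21 = concat([-1, 8], [8, -1, 8, -1]) = [-1, 8, 8, -1, 8, -1]
  sig26 = suml([-1, 8, 8, -1, 8, -1]) = 21
  sig32 = min2(9, 21) = 9

Second demand — change propagation:
  sig7: re-runs because src1 [8, -1]->[-9, -5]; new result [-9, -5].
  sig11: re-runs because src1 [8, -1]->[-9, -5]; src1 [8, -1]->[-9, -5]; new result [-9, -5, -9, -5].
  sig12: re-runs because sig7 [-1, 8]->[-9, -5]; new result [-9, -5].
  sig21: re-runs because sig12 [-1, 8]->[-9, -5]; sig11 [8, -1, 8, -1]->[-9, -5, -9, -5]; new result [-9, -5, -9, -5, -9, -5].
  sig26: re-runs because sig21 [-1, 8, 8, -1, 8, -1]->[-9, -5, -9, -5, -9, -5]; new result -42.
  sig32: re-runs because sig26 21->-42; new result -42.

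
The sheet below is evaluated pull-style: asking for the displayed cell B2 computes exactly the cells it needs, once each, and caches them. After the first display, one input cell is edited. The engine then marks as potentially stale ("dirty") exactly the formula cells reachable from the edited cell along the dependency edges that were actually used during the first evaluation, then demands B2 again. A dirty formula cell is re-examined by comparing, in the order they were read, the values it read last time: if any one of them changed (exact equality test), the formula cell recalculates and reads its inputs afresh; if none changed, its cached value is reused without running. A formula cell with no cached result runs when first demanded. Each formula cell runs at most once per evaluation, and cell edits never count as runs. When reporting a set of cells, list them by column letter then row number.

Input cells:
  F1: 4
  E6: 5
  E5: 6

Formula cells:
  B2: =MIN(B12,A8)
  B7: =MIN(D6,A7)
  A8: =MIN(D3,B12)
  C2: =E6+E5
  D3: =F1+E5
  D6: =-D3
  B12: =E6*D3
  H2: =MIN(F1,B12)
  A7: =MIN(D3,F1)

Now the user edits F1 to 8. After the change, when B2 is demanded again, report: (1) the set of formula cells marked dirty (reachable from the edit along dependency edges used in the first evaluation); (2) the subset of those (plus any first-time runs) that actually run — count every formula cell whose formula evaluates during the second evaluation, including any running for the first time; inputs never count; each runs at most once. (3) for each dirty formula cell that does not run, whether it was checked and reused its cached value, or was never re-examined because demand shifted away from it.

First demand of the output computes:
  D3 = 4 + 6 = 10
  B12 = 5 * 10 = 50
  A8 = MIN(10, 50) = 10
  B2 = MIN(50, 10) = 10

After the edit, cleaning proceeds:
  D3: a read changed (F1 4->8) — executes, giving 14.
  B12: a read changed (D3 10->14) — executes, giving 70.
  A8: a read changed (D3 10->14; B12 50->70) — executes, giving 14.
  B2: a read changed (B12 50->70; A8 10->14) — executes, giving 14.

The edit dirties: A8, B2, B12, D3.
4 formula cells run: A8, B2, B12, D3.
No dirty formula cell escaped a run.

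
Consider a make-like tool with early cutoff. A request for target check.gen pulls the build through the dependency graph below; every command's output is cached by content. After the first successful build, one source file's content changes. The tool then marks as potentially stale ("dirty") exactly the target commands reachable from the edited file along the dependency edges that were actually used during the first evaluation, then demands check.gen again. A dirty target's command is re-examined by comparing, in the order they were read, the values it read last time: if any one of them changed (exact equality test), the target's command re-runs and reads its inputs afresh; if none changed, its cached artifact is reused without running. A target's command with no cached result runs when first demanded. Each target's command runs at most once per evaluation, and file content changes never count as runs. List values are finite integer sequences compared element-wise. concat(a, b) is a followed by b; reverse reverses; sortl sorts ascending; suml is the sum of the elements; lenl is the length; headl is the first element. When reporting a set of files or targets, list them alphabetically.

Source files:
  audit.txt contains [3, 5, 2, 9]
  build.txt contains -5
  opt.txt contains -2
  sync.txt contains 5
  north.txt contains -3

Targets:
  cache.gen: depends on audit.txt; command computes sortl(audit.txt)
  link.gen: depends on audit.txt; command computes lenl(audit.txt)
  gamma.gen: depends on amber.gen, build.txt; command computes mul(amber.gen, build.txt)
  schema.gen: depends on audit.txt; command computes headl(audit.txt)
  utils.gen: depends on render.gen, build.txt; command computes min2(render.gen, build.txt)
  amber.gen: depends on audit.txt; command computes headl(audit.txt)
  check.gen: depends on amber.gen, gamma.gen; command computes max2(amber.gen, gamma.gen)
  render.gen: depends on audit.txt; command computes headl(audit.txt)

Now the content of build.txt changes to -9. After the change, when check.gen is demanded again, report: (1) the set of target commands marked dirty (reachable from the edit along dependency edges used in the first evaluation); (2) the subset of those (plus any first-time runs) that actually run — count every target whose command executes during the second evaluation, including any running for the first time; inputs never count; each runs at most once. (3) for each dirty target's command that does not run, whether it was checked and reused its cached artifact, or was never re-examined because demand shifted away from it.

First demand of the output computes:
  amber.gen = headl([3, 5, 2, 9]) = 3
  gamma.gen = mul(3, -5) = -15
  check.gen = max2(3, -15) = 3

After the edit, cleaning proceeds:
  gamma.gen: a read changed (build.txt -5->-9) — executes, giving -27.
  check.gen: a read changed (gamma.gen -15->-27) — executes, giving 3 — identical to its old value.

The edit dirties: check.gen, gamma.gen.
2 target commands run: check.gen, gamma.gen.
No dirty target's command escaped a run.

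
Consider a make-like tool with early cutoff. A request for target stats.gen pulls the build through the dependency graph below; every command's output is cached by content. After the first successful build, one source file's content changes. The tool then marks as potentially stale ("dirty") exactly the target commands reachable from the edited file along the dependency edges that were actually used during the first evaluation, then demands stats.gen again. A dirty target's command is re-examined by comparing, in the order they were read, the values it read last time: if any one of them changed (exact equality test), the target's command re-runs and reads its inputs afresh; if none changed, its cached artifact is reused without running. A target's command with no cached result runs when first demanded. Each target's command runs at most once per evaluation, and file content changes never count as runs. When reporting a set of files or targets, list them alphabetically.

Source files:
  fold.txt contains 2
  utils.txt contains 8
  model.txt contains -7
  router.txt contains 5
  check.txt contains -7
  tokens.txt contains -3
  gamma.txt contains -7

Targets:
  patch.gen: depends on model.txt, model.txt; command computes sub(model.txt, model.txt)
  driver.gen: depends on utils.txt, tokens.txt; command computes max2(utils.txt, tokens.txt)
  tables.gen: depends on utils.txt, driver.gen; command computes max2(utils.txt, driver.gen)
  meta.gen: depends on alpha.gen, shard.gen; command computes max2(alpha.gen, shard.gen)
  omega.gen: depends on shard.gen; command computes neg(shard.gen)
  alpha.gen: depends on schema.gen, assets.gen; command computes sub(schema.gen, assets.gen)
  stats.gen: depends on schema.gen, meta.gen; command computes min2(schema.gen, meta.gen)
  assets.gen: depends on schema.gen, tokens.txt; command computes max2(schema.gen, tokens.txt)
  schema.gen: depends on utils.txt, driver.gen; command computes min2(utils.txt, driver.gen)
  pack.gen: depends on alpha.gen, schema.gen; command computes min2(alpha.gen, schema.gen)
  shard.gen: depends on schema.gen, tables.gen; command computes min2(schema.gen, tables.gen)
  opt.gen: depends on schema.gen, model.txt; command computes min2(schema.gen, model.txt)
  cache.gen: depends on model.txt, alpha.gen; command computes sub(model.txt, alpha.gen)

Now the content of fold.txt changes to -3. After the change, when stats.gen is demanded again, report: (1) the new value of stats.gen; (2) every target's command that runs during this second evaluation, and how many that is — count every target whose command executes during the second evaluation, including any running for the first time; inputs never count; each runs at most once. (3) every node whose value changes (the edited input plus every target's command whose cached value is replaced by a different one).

First demand of the output computes:
  driver.gen = max2(8, -3) = 8
  schema.gen = min2(8, 8) = 8
  assets.gen = max2(8, -3) = 8
  alpha.gen = sub(8, 8) = 0
  tables.gen = max2(8, 8) = 8
  shard.gen = min2(8, 8) = 8
  meta.gen = max2(0, 8) = 8
  stats.gen = min2(8, 8) = 8

After the edit, cleaning proceeds:
  no node depends on fold.txt at all; the second demand re-runs nothing.

Note the shortcut — nothing in the graph depends on fold.txt at all, so no recomputation happens.

Demanding stats.gen again yields 8.
0 target commands run: none.
The nodes whose values change: fold.txt.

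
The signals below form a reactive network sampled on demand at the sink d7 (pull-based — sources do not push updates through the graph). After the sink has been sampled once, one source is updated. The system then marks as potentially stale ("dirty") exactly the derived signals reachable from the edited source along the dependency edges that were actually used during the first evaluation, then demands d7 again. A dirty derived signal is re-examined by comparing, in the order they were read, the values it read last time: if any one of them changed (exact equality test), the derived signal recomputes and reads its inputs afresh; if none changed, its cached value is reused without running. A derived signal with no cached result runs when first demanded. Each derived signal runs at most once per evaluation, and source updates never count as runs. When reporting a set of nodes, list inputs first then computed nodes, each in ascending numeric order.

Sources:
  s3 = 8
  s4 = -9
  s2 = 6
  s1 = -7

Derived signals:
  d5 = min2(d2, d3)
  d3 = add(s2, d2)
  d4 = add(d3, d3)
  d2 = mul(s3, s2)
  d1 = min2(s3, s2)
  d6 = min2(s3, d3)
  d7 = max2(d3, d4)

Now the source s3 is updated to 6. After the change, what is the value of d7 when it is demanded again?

d7 now evaluates to 84.

Initial pass — values computed on the first demand:
  d2 = mul(8, 6) = 48
  d3 = add(6, 48) = 54
  d4 = add(54, 54) = 108
  d7 = max2(54, 108) = 108

Second demand — change propagation:
  d2: re-runs because s3 8->6; new result 36.
  d3: re-runs because d2 48->36; new result 42.
  d4: re-runs because d3 54->42; d3 54->42; new result 84.
  d7: re-runs because d3 54->42; d4 108->84; new result 84.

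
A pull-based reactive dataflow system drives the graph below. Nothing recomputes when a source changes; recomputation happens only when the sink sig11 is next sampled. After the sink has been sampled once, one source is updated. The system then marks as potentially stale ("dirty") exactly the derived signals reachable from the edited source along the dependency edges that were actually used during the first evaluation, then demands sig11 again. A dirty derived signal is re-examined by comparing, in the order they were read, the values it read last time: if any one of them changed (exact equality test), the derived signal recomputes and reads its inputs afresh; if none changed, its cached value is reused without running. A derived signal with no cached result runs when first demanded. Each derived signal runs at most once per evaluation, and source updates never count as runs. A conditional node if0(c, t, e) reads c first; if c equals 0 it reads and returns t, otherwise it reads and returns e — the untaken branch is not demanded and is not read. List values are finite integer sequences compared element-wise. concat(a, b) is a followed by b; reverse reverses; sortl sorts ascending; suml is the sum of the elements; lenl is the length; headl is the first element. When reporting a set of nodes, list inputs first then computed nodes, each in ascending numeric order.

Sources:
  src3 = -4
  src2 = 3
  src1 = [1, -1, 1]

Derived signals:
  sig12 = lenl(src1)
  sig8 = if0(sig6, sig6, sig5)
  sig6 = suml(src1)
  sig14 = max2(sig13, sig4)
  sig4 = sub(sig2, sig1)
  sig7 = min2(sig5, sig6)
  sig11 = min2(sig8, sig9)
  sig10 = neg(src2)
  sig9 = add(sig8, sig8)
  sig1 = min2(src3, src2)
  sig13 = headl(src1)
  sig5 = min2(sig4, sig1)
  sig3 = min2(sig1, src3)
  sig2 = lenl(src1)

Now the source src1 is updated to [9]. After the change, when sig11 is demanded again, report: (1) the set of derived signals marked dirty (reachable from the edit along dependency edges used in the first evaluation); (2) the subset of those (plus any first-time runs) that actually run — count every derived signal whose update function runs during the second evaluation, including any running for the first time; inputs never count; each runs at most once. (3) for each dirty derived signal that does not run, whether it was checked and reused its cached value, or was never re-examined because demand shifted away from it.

First evaluation (everything demanded from the output):
  sig1 = min2(-4, 3) = -4
  sig2 = lenl([1, -1, 1]) = 3
  sig4 = sub(3, -4) = 7
  sig5 = min2(7, -4) = -4
  sig6 = suml([1, -1, 1]) = 1
  sig8 = if0(sig6=1 -> else branch sig5) = -4
  sig9 = add(-4, -4) = -8
  sig11 = min2(-4, -8) = -8

Propagation after the edit:
  sig2: runs — src1 [1, -1, 1]->[9]; result 1.
  sig4: runs — sig2 3->1; result 5.
  sig5: runs — sig4 7->5; result -4 (same value as before).
  sig6: runs — src1 [1, -1, 1]->[9]; result 9.
  sig8: runs — sig6 1->9; result -4 (same value as before).
  sig9: checked — values it read are unchanged (sig8 unchanged, sig8 unchanged); reused cached -8 without running.
  sig11: checked — values it read are unchanged (sig8 unchanged, sig9 unchanged); reused cached -8 without running.

Key observation: the cutoff stops propagation at sig9 — its inputs' values are unchanged, so it reuses its cache.

Marked dirty: sig2, sig4, sig5, sig6, sig8, sig9, sig11.
Derived signals that run: sig2, sig4, sig5, sig6, sig8 — 5 in total.
Checked but reused from cache: sig9, sig11.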